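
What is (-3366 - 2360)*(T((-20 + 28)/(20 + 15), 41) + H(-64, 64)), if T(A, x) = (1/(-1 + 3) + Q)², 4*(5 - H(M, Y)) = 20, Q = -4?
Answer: -140287/2 ≈ -70144.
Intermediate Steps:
H(M, Y) = 0 (H(M, Y) = 5 - ¼*20 = 5 - 5 = 0)
T(A, x) = 49/4 (T(A, x) = (1/(-1 + 3) - 4)² = (1/2 - 4)² = (½ - 4)² = (-7/2)² = 49/4)
(-3366 - 2360)*(T((-20 + 28)/(20 + 15), 41) + H(-64, 64)) = (-3366 - 2360)*(49/4 + 0) = -5726*49/4 = -140287/2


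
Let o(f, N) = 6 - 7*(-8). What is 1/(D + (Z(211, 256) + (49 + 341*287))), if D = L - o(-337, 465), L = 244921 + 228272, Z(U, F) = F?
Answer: 1/571303 ≈ 1.7504e-6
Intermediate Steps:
o(f, N) = 62 (o(f, N) = 6 + 56 = 62)
L = 473193
D = 473131 (D = 473193 - 1*62 = 473193 - 62 = 473131)
1/(D + (Z(211, 256) + (49 + 341*287))) = 1/(473131 + (256 + (49 + 341*287))) = 1/(473131 + (256 + (49 + 97867))) = 1/(473131 + (256 + 97916)) = 1/(473131 + 98172) = 1/571303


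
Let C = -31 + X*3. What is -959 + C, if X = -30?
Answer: -1080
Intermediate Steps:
C = -121 (C = -31 - 30*3 = -31 - 90 = -121)
-959 + C = -959 - 121 = -1080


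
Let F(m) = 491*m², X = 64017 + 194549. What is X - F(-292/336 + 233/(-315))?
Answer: 408481995661/1587600 ≈ 2.5730e+5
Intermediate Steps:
X = 258566
X - F(-292/336 + 233/(-315)) = 258566 - 491*(-292/336 + 233/(-315))² = 258566 - 491*(-292*1/336 + 233*(-1/315))² = 258566 - 491*(-73/84 - 233/315)² = 258566 - 491*(-2027/1260)² = 258566 - 491*4108729/1587600 = 258566 - 1*2017385939/1587600 = 258566 - 2017385939/1587600 = 408481995661/1587600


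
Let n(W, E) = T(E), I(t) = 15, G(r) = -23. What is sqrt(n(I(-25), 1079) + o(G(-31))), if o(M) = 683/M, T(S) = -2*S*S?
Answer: 3*I*sqrt(136864743)/23 ≈ 1525.9*I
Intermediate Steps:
T(S) = -2*S**2
n(W, E) = -2*E**2
sqrt(n(I(-25), 1079) + o(G(-31))) = sqrt(-2*1079**2 + 683/(-23)) = sqrt(-2*1164241 + 683*(-1/23)) = sqrt(-2328482 - 683/23) = sqrt(-53555769/23) = 3*I*sqrt(136864743)/23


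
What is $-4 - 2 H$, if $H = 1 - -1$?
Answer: $-8$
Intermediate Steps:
$H = 2$ ($H = 1 + 1 = 2$)
$-4 - 2 H = -4 - 4 = -8$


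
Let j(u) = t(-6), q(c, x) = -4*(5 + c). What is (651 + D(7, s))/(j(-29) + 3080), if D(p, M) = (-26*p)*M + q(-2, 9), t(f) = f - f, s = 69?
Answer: -11919/3080 ≈ -3.8698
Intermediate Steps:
q(c, x) = -20 - 4*c
t(f) = 0
j(u) = 0
D(p, M) = -12 - 26*M*p (D(p, M) = (-26*p)*M + (-20 - 4*(-2)) = -26*M*p + (-20 + 8) = -26*M*p - 12 = -12 - 26*M*p)
(651 + D(7, s))/(j(-29) + 3080) = (651 + (-12 - 26*69*7))/(0 + 3080) = (651 + (-12 - 12558))/3080 = (651 - 12570)*(1/3080) = -11919*1/3080 = -11919/3080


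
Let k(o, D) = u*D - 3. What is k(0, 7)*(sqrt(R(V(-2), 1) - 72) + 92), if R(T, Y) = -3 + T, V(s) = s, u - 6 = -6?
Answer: -276 - 3*I*sqrt(77) ≈ -276.0 - 26.325*I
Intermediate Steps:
u = 0 (u = 6 - 6 = 0)
k(o, D) = -3 (k(o, D) = 0*D - 3 = 0 - 3 = -3)
k(0, 7)*(sqrt(R(V(-2), 1) - 72) + 92) = -3*(sqrt((-3 - 2) - 72) + 92) = -3*(sqrt(-5 - 72) + 92) = -3*(sqrt(-77) + 92) = -3*(I*sqrt(77) + 92) = -3*(92 + I*sqrt(77)) = -276 - 3*I*sqrt(77)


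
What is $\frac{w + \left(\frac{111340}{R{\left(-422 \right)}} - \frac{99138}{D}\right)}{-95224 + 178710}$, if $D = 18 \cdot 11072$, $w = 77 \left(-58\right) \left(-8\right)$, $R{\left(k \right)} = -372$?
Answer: $\frac{36480277355}{85965200256} \approx 0.42436$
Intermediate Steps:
$w = 35728$ ($w = \left(-4466\right) \left(-8\right) = 35728$)
$D = 199296$
$\frac{w + \left(\frac{111340}{R{\left(-422 \right)}} - \frac{99138}{D}\right)}{-95224 + 178710} = \frac{35728 + \left(\frac{111340}{-372} - \frac{99138}{199296}\right)}{-95224 + 178710} = \frac{35728 + \left(111340 \left(- \frac{1}{372}\right) - \frac{16523}{33216}\right)}{83486} = \left(35728 - \frac{308701333}{1029696}\right) \frac{1}{83486} = \frac{36480277355}{1029696} \cdot \frac{1}{83486} = \frac{36480277355}{85965200256}$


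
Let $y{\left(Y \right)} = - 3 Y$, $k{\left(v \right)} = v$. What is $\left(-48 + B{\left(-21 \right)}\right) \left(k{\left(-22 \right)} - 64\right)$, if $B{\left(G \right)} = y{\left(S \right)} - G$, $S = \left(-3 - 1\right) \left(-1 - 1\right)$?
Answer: $4386$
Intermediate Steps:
$S = 8$ ($S = \left(-4\right) \left(-2\right) = 8$)
$B{\left(G \right)} = -24 - G$ ($B{\left(G \right)} = \left(-3\right) 8 - G = -24 - G$)
$\left(-48 + B{\left(-21 \right)}\right) \left(k{\left(-22 \right)} - 64\right) = \left(-48 - 3\right) \left(-22 - 64\right) = \left(-48 + \left(-24 + 21\right)\right) \left(-86\right) = \left(-48 - 3\right) \left(-86\right) = \left(-51\right) \left(-86\right) = 4386$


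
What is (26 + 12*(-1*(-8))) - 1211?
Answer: -1089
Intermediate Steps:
(26 + 12*(-1*(-8))) - 1211 = (26 + 12*8) - 1211 = (26 + 96) - 1211 = 122 - 1211 = -1089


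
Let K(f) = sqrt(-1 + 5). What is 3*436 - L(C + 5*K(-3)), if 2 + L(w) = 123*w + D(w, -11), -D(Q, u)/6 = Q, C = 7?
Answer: -679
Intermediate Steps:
D(Q, u) = -6*Q
K(f) = 2 (K(f) = sqrt(4) = 2)
L(w) = -2 + 117*w (L(w) = -2 + (123*w - 6*w) = -2 + 117*w)
3*436 - L(C + 5*K(-3)) = 3*436 - (-2 + 117*(7 + 5*2)) = 1308 - (-2 + 117*(7 + 10)) = 1308 - (-2 + 117*17) = 1308 - (-2 + 1989) = 1308 - 1*1987 = 1308 - 1987 = -679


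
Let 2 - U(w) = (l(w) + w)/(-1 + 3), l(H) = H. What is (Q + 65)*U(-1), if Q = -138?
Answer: -219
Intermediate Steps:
U(w) = 2 - w (U(w) = 2 - (w + w)/(-1 + 3) = 2 - 2*w/2 = 2 - w)
(Q + 65)*U(-1) = (-138 + 65)*(2 - 1*(-1)) = -73*(2 + 1) = -73*3 = -219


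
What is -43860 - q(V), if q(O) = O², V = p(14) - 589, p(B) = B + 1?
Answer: -373336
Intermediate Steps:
p(B) = 1 + B
V = -574 (V = (1 + 14) - 589 = 15 - 589 = -574)
-43860 - q(V) = -43860 - 1*(-574)² = -43860 - 1*329476 = -43860 - 329476 = -373336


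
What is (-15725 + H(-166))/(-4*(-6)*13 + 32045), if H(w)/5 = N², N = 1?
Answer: -120/247 ≈ -0.48583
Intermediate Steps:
H(w) = 5 (H(w) = 5*1² = 5*1 = 5)
(-15725 + H(-166))/(-4*(-6)*13 + 32045) = (-15725 + 5)/(-4*(-6)*13 + 32045) = -15720/(24*13 + 32045) = -15720/(312 + 32045) = -15720/32357 = -15720*1/32357 = -120/247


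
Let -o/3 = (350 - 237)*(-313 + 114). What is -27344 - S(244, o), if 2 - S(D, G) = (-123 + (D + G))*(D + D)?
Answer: 32952670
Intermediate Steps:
o = 67461 (o = -3*(350 - 237)*(-313 + 114) = -339*(-199) = -3*(-22487) = 67461)
S(D, G) = 2 - 2*D*(-123 + D + G) (S(D, G) = 2 - (-123 + (D + G))*(D + D) = 2 - (-123 + D + G)*2*D = 2 - 2*D*(-123 + D + G))
-27344 - S(244, o) = -27344 - (2 - 2*244² + 246*244 - 2*244*67461) = -27344 - (2 - 2*59536 + 60024 - 32920968) = -27344 - (2 - 119072 + 60024 - 32920968) = -27344 - 1*(-32980014) = -27344 + 32980014 = 32952670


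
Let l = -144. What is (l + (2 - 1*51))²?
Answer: 37249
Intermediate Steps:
(l + (2 - 1*51))² = (-144 + (2 - 1*51))² = (-144 + (2 - 51))² = (-144 - 49)² = (-193)² = 37249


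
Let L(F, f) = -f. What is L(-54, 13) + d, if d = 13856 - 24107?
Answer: -10264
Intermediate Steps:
d = -10251
L(-54, 13) + d = -1*13 - 10251 = -13 - 10251 = -10264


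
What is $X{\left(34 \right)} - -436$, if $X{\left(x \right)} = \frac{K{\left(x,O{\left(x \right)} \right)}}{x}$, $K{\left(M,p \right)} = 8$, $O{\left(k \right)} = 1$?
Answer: $\frac{7416}{17} \approx 436.24$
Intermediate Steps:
$X{\left(x \right)} = \frac{8}{x}$
$X{\left(34 \right)} - -436 = \frac{8}{34} - -436 = 8 \cdot \frac{1}{34} + \left(-13819 + 14255\right) = \frac{4}{17} + 436 = \frac{7416}{17}$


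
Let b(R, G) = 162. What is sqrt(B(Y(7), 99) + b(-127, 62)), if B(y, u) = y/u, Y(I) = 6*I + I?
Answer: sqrt(176957)/33 ≈ 12.747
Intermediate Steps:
Y(I) = 7*I
sqrt(B(Y(7), 99) + b(-127, 62)) = sqrt((7*7)/99 + 162) = sqrt(49*(1/99) + 162) = sqrt(49/99 + 162) = sqrt(16087/99) = sqrt(176957)/33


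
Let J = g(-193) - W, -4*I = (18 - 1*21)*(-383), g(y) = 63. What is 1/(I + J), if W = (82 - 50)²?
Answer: -4/4993 ≈ -0.00080112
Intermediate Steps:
W = 1024 (W = 32² = 1024)
I = -1149/4 (I = -(18 - 1*21)*(-383)/4 = -(18 - 21)*(-383)/4 = -(-3)*(-383)/4 = -¼*1149 = -1149/4 ≈ -287.25)
J = -961 (J = 63 - 1*1024 = 63 - 1024 = -961)
1/(I + J) = 1/(-1149/4 - 961) = 1/(-4993/4) = -4/4993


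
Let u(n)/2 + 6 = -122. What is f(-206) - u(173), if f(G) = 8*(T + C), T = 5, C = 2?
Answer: 312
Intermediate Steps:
u(n) = -256 (u(n) = -12 + 2*(-122) = -12 - 244 = -256)
f(G) = 56 (f(G) = 8*(5 + 2) = 8*7 = 56)
f(-206) - u(173) = 56 - 1*(-256) = 56 + 256 = 312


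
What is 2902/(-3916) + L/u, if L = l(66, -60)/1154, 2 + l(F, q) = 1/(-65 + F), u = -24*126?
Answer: -2531773469/3416412384 ≈ -0.74106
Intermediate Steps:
u = -3024
l(F, q) = -2 + 1/(-65 + F)
L = -1/1154 (L = ((131 - 2*66)/(-65 + 66))/1154 = ((131 - 132)/1)*(1/1154) = (1*(-1))*(1/1154) = -1*1/1154 = -1/1154 ≈ -0.00086655)
2902/(-3916) + L/u = 2902/(-3916) - 1/1154/(-3024) = 2902*(-1/3916) - 1/1154*(-1/3024) = -1451/1958 + 1/3489696 = -2531773469/3416412384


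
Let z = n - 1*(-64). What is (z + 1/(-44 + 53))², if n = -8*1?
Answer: 255025/81 ≈ 3148.5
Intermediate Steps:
n = -8
z = 56 (z = -8 - 1*(-64) = -8 + 64 = 56)
(z + 1/(-44 + 53))² = (56 + 1/(-44 + 53))² = (56 + 1/9)² = (56 + ⅑)² = (505/9)² = 255025/81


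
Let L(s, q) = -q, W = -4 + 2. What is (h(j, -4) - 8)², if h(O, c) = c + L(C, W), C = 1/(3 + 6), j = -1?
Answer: 100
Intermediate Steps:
C = ⅑ (C = 1/9 = ⅑ ≈ 0.11111)
W = -2
h(O, c) = 2 + c (h(O, c) = c - 1*(-2) = c + 2 = 2 + c)
(h(j, -4) - 8)² = ((2 - 4) - 8)² = (-2 - 8)² = (-10)² = 100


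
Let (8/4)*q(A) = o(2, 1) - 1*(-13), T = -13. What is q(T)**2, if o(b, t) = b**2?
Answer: 289/4 ≈ 72.250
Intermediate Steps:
q(A) = 17/2 (q(A) = (2**2 - 1*(-13))/2 = (4 + 13)/2 = (1/2)*17 = 17/2)
q(T)**2 = (17/2)**2 = 289/4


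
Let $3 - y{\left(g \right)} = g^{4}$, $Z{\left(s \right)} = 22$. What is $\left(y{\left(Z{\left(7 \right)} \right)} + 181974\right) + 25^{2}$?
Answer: $-51654$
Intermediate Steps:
$y{\left(g \right)} = 3 - g^{4}$
$\left(y{\left(Z{\left(7 \right)} \right)} + 181974\right) + 25^{2} = \left(\left(3 - 22^{4}\right) + 181974\right) + 25^{2} = \left(\left(3 - 234256\right) + 181974\right) + 625 = \left(-234253 + 181974\right) + 625 = -52279 + 625 = -51654$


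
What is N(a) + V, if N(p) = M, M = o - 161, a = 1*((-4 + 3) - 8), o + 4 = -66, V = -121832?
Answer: -122063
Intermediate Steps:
o = -70 (o = -4 - 66 = -70)
a = -9 (a = 1*(-1 - 8) = 1*(-9) = -9)
M = -231 (M = -70 - 161 = -231)
N(p) = -231
N(a) + V = -231 - 121832 = -122063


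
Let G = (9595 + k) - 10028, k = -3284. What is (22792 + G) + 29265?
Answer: 48340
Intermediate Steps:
G = -3717 (G = (9595 - 3284) - 10028 = 6311 - 10028 = -3717)
(22792 + G) + 29265 = (22792 - 3717) + 29265 = 19075 + 29265 = 48340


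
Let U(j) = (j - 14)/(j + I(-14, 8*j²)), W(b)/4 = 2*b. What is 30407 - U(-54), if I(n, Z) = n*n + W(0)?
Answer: 2158931/71 ≈ 30407.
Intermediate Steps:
W(b) = 8*b (W(b) = 4*(2*b) = 8*b)
I(n, Z) = n² (I(n, Z) = n*n + 8*0 = n² + 0 = n²)
U(j) = (-14 + j)/(196 + j) (U(j) = (j - 14)/(j + (-14)²) = (-14 + j)/(j + 196) = (-14 + j)/(196 + j))
30407 - U(-54) = 30407 - (-14 - 54)/(196 - 54) = 30407 - (-68)/142 = 30407 - 1*(-34/71) = 30407 + 34/71 = 2158931/71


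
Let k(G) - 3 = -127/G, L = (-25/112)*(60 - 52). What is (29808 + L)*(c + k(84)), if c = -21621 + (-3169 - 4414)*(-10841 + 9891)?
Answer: 251752318749607/1176 ≈ 2.1408e+11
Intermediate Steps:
L = -25/14 (L = -25*1/112*8 = -25/112*8 = -25/14 ≈ -1.7857)
k(G) = 3 - 127/G
c = 7182229 (c = -21621 - 7583*(-950) = -21621 + 7203850 = 7182229)
(29808 + L)*(c + k(84)) = (29808 - 25/14)*(7182229 + (3 - 127/84)) = 417287*(7182229 + (3 - 127*1/84))/14 = 417287*(7182229 + (3 - 127/84))/14 = 417287*(7182229 + 125/84)/14 = (417287/14)*(603307361/84) = 251752318749607/1176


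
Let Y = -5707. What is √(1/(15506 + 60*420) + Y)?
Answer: I*√9456375893546/40706 ≈ 75.545*I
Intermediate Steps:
√(1/(15506 + 60*420) + Y) = √(1/(15506 + 60*420) - 5707) = √(1/(15506 + 25200) - 5707) = √(1/40706 - 5707) = √(-232309141/40706) = I*√9456375893546/40706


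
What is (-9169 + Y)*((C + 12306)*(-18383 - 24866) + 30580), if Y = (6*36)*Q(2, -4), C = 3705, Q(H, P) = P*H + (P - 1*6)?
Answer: 9041047529063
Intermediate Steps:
Q(H, P) = -6 + P + H*P (Q(H, P) = H*P + (P - 6) = H*P + (-6 + P) = -6 + P + H*P)
Y = -3888 (Y = (6*36)*(-6 - 4 + 2*(-4)) = 216*(-6 - 4 - 8) = 216*(-18) = -3888)
(-9169 + Y)*((C + 12306)*(-18383 - 24866) + 30580) = (-9169 - 3888)*((3705 + 12306)*(-18383 - 24866) + 30580) = -13057*(16011*(-43249) + 30580) = -13057*(-692459739 + 30580) = -13057*(-692429159) = 9041047529063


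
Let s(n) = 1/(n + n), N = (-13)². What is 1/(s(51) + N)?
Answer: 102/17239 ≈ 0.0059168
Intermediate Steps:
N = 169
s(n) = 1/(2*n)
1/(s(51) + N) = 1/((½)/51 + 169) = 1/((½)*(1/51) + 169) = 1/(1/102 + 169) = 1/(17239/102) = 102/17239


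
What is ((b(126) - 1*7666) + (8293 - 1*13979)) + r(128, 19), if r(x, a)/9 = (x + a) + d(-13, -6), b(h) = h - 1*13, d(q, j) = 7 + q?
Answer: -11970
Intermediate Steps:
b(h) = -13 + h (b(h) = h - 13 = -13 + h)
r(x, a) = -54 + 9*a + 9*x (r(x, a) = 9*((x + a) + (7 - 13)) = 9*((a + x) - 6) = 9*(-6 + a + x) = -54 + 9*a + 9*x)
((b(126) - 1*7666) + (8293 - 1*13979)) + r(128, 19) = (((-13 + 126) - 1*7666) + (8293 - 1*13979)) + (-54 + 9*19 + 9*128) = ((113 - 7666) + (8293 - 13979)) + (-54 + 171 + 1152) = (-7553 - 5686) + 1269 = -13239 + 1269 = -11970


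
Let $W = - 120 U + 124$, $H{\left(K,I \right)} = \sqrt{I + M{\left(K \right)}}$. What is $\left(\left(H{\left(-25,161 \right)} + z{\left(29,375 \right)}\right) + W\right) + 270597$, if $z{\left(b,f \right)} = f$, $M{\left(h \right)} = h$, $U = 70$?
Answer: $262696 + 2 \sqrt{34} \approx 2.6271 \cdot 10^{5}$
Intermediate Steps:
$H{\left(K,I \right)} = \sqrt{I + K}$
$W = -8276$ ($W = \left(-120\right) 70 + 124 = -8400 + 124 = -8276$)
$\left(\left(H{\left(-25,161 \right)} + z{\left(29,375 \right)}\right) + W\right) + 270597 = \left(\left(\sqrt{161 - 25} + 375\right) - 8276\right) + 270597 = \left(\left(\sqrt{136} + 375\right) - 8276\right) + 270597 = \left(\left(2 \sqrt{34} + 375\right) - 8276\right) + 270597 = \left(\left(375 + 2 \sqrt{34}\right) - 8276\right) + 270597 = \left(-7901 + 2 \sqrt{34}\right) + 270597 = 262696 + 2 \sqrt{34}$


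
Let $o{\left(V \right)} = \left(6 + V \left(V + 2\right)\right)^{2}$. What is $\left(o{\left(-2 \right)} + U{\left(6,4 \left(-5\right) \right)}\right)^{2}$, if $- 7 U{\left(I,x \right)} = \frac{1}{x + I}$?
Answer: $\frac{12453841}{9604} \approx 1296.7$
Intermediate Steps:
$U{\left(I,x \right)} = - \frac{1}{7 \left(I + x\right)}$ ($U{\left(I,x \right)} = - \frac{1}{7 \left(x + I\right)} = - \frac{1}{7 \left(I + x\right)}$)
$o{\left(V \right)} = \left(6 + V \left(2 + V\right)\right)^{2}$
$\left(o{\left(-2 \right)} + U{\left(6,4 \left(-5\right) \right)}\right)^{2} = \left(\left(6 + \left(-2\right)^{2} + 2 \left(-2\right)\right)^{2} - \frac{1}{7 \cdot 6 + 7 \cdot 4 \left(-5\right)}\right)^{2} = \left(\left(6 + 4 - 4\right)^{2} - \frac{1}{42 + 7 \left(-20\right)}\right)^{2} = \left(6^{2} - \frac{1}{42 - 140}\right)^{2} = \left(36 - \frac{1}{-98}\right)^{2} = \left(36 - - \frac{1}{98}\right)^{2} = \left(36 + \frac{1}{98}\right)^{2} = \left(\frac{3529}{98}\right)^{2} = \frac{12453841}{9604}$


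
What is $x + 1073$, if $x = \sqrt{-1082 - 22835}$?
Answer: $1073 + i \sqrt{23917} \approx 1073.0 + 154.65 i$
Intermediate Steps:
$x = i \sqrt{23917}$ ($x = \sqrt{-23917} = i \sqrt{23917} \approx 154.65 i$)
$x + 1073 = i \sqrt{23917} + 1073 = 1073 + i \sqrt{23917}$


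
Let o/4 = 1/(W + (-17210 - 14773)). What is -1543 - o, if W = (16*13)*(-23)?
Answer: -56731477/36767 ≈ -1543.0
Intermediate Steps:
W = -4784 (W = 208*(-23) = -4784)
o = -4/36767 (o = 4/(-4784 + (-17210 - 14773)) = 4/(-4784 - 31983) = 4/(-36767) = 4*(-1/36767) = -4/36767 ≈ -0.00010879)
-1543 - o = -1543 - 1*(-4/36767) = -1543 + 4/36767 = -56731477/36767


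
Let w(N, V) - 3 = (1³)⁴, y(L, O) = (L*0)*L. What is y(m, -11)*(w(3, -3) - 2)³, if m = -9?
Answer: 0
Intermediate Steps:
y(L, O) = 0 (y(L, O) = 0*L = 0)
w(N, V) = 4 (w(N, V) = 3 + (1³)⁴ = 3 + 1⁴ = 3 + 1 = 4)
y(m, -11)*(w(3, -3) - 2)³ = 0*(4 - 2)³ = 0*2³ = 0*8 = 0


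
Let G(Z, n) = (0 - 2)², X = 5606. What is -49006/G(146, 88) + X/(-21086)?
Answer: -258340735/21086 ≈ -12252.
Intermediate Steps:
G(Z, n) = 4 (G(Z, n) = (-2)² = 4)
-49006/G(146, 88) + X/(-21086) = -49006/4 + 5606/(-21086) = -49006*¼ + 5606*(-1/21086) = -24503/2 - 2803/10543 = -258340735/21086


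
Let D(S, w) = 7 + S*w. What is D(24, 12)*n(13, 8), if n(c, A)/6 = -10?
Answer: -17700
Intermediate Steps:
n(c, A) = -60 (n(c, A) = 6*(-10) = -60)
D(24, 12)*n(13, 8) = (7 + 24*12)*(-60) = (7 + 288)*(-60) = 295*(-60) = -17700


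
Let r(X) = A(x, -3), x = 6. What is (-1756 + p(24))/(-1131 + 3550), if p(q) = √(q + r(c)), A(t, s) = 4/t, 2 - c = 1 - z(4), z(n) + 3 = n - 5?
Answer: -1756/2419 + √222/7257 ≈ -0.72387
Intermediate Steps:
z(n) = -8 + n (z(n) = -3 + (n - 5) = -3 + (-5 + n) = -8 + n)
c = -3 (c = 2 - (1 - (-8 + 4)) = 2 - (1 - 1*(-4)) = 2 - (1 + 4) = 2 - 1*5 = 2 - 5 = -3)
r(X) = ⅔ (r(X) = 4/6 = 4*(⅙) = ⅔)
p(q) = √(⅔ + q) (p(q) = √(q + ⅔) = √(⅔ + q))
(-1756 + p(24))/(-1131 + 3550) = (-1756 + √(6 + 9*24)/3)/(-1131 + 3550) = (-1756 + √(6 + 216)/3)/2419 = (-1756 + √222/3)*(1/2419) = -1756/2419 + √222/7257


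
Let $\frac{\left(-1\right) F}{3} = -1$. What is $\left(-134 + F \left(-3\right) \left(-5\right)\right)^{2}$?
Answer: $7921$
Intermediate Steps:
$F = 3$ ($F = \left(-3\right) \left(-1\right) = 3$)
$\left(-134 + F \left(-3\right) \left(-5\right)\right)^{2} = \left(-134 + 3 \left(-3\right) \left(-5\right)\right)^{2} = \left(-134 - -45\right)^{2} = \left(-134 + 45\right)^{2} = \left(-89\right)^{2} = 7921$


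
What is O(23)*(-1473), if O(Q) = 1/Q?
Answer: -1473/23 ≈ -64.043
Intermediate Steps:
O(23)*(-1473) = -1473/23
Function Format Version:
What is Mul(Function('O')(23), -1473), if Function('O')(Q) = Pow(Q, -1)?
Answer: Rational(-1473, 23) ≈ -64.043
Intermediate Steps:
Mul(Function('O')(23), -1473) = Mul(Pow(23, -1), -1473) = Mul(Rational(1, 23), -1473) = Rational(-1473, 23)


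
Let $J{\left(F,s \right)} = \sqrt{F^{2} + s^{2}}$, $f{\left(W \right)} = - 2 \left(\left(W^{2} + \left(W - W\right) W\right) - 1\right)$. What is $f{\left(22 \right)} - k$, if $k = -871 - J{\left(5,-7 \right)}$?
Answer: $-95 + \sqrt{74} \approx -86.398$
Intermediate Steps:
$f{\left(W \right)} = 2 - 2 W^{2}$ ($f{\left(W \right)} = - 2 \left(\left(W^{2} + 0 W\right) - 1\right) = - 2 \left(\left(W^{2} + 0\right) - 1\right) = - 2 \left(W^{2} - 1\right) = - 2 \left(-1 + W^{2}\right) = 2 - 2 W^{2}$)
$k = -871 - \sqrt{74}$ ($k = -871 - \sqrt{5^{2} + \left(-7\right)^{2}} = -871 - \sqrt{25 + 49} = -871 - \sqrt{74} \approx -879.6$)
$f{\left(22 \right)} - k = \left(2 - 2 \cdot 22^{2}\right) - \left(-871 - \sqrt{74}\right) = \left(2 - 968\right) + \left(871 + \sqrt{74}\right) = -966 + \left(871 + \sqrt{74}\right) = -95 + \sqrt{74}$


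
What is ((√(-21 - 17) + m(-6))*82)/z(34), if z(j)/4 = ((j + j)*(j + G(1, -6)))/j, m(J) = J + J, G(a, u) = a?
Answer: -123/35 + 41*I*√38/140 ≈ -3.5143 + 1.8053*I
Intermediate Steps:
m(J) = 2*J
z(j) = 8 + 8*j (z(j) = 4*(((j + j)*(j + 1))/j) = 4*(((2*j)*(1 + j))/j) = 4*((2*j*(1 + j))/j) = 4*(2 + 2*j) = 8 + 8*j)
((√(-21 - 17) + m(-6))*82)/z(34) = ((√(-21 - 17) + 2*(-6))*82)/(8 + 8*34) = ((√(-38) - 12)*82)/(8 + 272) = ((I*√38 - 12)*82)/280 = ((-12 + I*√38)*82)*(1/280) = (-984 + 82*I*√38)*(1/280) = -123/35 + 41*I*√38/140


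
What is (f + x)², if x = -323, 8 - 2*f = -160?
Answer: 57121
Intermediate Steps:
f = 84 (f = 4 - ½*(-160) = 4 + 80 = 84)
(f + x)² = (84 - 323)² = (-239)² = 57121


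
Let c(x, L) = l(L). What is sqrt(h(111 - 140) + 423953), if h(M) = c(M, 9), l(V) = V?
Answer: sqrt(423962) ≈ 651.12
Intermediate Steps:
c(x, L) = L
h(M) = 9
sqrt(h(111 - 140) + 423953) = sqrt(9 + 423953) = sqrt(423962)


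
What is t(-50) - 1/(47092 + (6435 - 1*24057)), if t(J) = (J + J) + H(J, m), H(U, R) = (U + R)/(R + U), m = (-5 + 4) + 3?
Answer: -2917531/29470 ≈ -99.000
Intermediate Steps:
m = 2 (m = -1 + 3 = 2)
H(U, R) = 1 (H(U, R) = (R + U)/(R + U) = 1)
t(J) = 1 + 2*J (t(J) = (J + J) + 1 = 2*J + 1 = 1 + 2*J)
t(-50) - 1/(47092 + (6435 - 1*24057)) = (1 + 2*(-50)) - 1/(47092 + (6435 - 1*24057)) = (1 - 100) - 1/(47092 + (6435 - 24057)) = -99 - 1/(47092 - 17622) = -99 - 1/29470 = -2917531/29470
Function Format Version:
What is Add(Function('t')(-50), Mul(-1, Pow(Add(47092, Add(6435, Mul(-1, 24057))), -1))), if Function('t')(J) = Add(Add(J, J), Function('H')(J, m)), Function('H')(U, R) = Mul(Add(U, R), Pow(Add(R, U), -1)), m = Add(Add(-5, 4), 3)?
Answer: Rational(-2917531, 29470) ≈ -99.000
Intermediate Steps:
m = 2 (m = Add(-1, 3) = 2)
Function('H')(U, R) = 1 (Function('H')(U, R) = Mul(Add(R, U), Pow(Add(R, U), -1)) = 1)
Function('t')(J) = Add(1, Mul(2, J)) (Function('t')(J) = Add(Add(J, J), 1) = Add(Mul(2, J), 1) = Add(1, Mul(2, J)))
Add(Function('t')(-50), Mul(-1, Pow(Add(47092, Add(6435, Mul(-1, 24057))), -1))) = Add(Add(1, Mul(2, -50)), Mul(-1, Pow(Add(47092, Add(6435, Mul(-1, 24057))), -1))) = Add(Add(1, -100), Mul(-1, Pow(Add(47092, Add(6435, -24057)), -1))) = Add(-99, Mul(-1, Pow(Add(47092, -17622), -1))) = Add(-99, Mul(-1, Pow(29470, -1))) = Add(-99, Mul(-1, Rational(1, 29470))) = Add(-99, Rational(-1, 29470)) = Rational(-2917531, 29470)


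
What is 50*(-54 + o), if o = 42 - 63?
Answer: -3750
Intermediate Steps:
o = -21
50*(-54 + o) = 50*(-54 - 21) = 50*(-75) = -3750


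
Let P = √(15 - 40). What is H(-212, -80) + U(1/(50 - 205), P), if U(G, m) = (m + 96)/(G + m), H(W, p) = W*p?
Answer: 10187202705/600626 - 11532775*I/600626 ≈ 16961.0 - 19.201*I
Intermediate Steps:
P = 5*I (P = √(-25) = 5*I ≈ 5.0*I)
U(G, m) = (96 + m)/(G + m)
H(-212, -80) + U(1/(50 - 205), P) = -212*(-80) + (96 + 5*I)/(1/(50 - 205) + 5*I) = 16960 + (96 + 5*I)/(1/(-155) + 5*I) = 16960 + (96 + 5*I)/(-1/155 + 5*I) = 16960 + (24025*(-1/155 - 5*I)/600626)*(96 + 5*I) = 16960 + 24025*(96 + 5*I)*(-1/155 - 5*I)/600626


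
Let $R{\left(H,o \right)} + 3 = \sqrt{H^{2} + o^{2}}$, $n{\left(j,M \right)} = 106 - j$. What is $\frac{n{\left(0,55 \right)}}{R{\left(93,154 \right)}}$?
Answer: $\frac{159}{16178} + \frac{53 \sqrt{32365}}{16178} \approx 0.5992$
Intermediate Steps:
$R{\left(H,o \right)} = -3 + \sqrt{H^{2} + o^{2}}$
$\frac{n{\left(0,55 \right)}}{R{\left(93,154 \right)}} = \frac{106 - 0}{-3 + \sqrt{93^{2} + 154^{2}}} = \frac{106 + 0}{-3 + \sqrt{8649 + 23716}} = \frac{106}{-3 + \sqrt{32365}}$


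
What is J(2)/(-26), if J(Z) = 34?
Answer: -17/13 ≈ -1.3077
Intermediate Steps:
J(2)/(-26) = 34/(-26) = 34*(-1/26) = -17/13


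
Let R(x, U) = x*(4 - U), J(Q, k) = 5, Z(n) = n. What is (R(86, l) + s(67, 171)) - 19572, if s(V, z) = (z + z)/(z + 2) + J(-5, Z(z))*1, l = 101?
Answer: -4827915/173 ≈ -27907.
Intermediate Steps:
s(V, z) = 5 + 2*z/(2 + z) (s(V, z) = (z + z)/(z + 2) + 5*1 = (2*z)/(2 + z) + 5 = 2*z/(2 + z) + 5 = 5 + 2*z/(2 + z))
(R(86, l) + s(67, 171)) - 19572 = (86*(4 - 1*101) + (10 + 7*171)/(2 + 171)) - 19572 = (86*(4 - 101) + (10 + 1197)/173) - 19572 = (86*(-97) + (1/173)*1207) - 19572 = (-8342 + 1207/173) - 19572 = -1441959/173 - 19572 = -4827915/173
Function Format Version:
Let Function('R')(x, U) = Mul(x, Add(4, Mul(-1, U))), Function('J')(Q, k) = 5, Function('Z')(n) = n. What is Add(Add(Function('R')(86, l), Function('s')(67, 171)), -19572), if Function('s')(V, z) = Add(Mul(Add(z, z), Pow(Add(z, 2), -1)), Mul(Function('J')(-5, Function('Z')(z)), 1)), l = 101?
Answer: Rational(-4827915, 173) ≈ -27907.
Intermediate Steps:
Function('s')(V, z) = Add(5, Mul(2, z, Pow(Add(2, z), -1))) (Function('s')(V, z) = Add(Mul(Add(z, z), Pow(Add(z, 2), -1)), Mul(5, 1)) = Add(Mul(Mul(2, z), Pow(Add(2, z), -1)), 5) = Add(Mul(2, z, Pow(Add(2, z), -1)), 5) = Add(5, Mul(2, z, Pow(Add(2, z), -1))))
Add(Add(Function('R')(86, l), Function('s')(67, 171)), -19572) = Add(Add(Mul(86, Add(4, Mul(-1, 101))), Mul(Pow(Add(2, 171), -1), Add(10, Mul(7, 171)))), -19572) = Add(Add(Mul(86, Add(4, -101)), Mul(Pow(173, -1), Add(10, 1197))), -19572) = Add(Add(Mul(86, -97), Mul(Rational(1, 173), 1207)), -19572) = Add(Add(-8342, Rational(1207, 173)), -19572) = Add(Rational(-1441959, 173), -19572) = Rational(-4827915, 173)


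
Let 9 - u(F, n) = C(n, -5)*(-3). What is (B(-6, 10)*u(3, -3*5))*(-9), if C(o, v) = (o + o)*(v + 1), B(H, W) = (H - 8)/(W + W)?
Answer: 23247/10 ≈ 2324.7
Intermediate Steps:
B(H, W) = (-8 + H)/(2*W) (B(H, W) = (-8 + H)/((2*W)) = (-8 + H)*(1/(2*W)) = (-8 + H)/(2*W))
C(o, v) = 2*o*(1 + v) (C(o, v) = (2*o)*(1 + v) = 2*o*(1 + v))
u(F, n) = 9 - 24*n (u(F, n) = 9 - 2*n*(1 - 5)*(-3) = 9 - 2*n*(-4)*(-3) = 9 - (-8*n)*(-3) = 9 - 24*n)
(B(-6, 10)*u(3, -3*5))*(-9) = (((½)*(-8 - 6)/10)*(9 - (-72)*5))*(-9) = (((½)*(⅒)*(-14))*(9 - 24*(-15)))*(-9) = -7*(9 + 360)/10*(-9) = -7/10*369*(-9) = -2583/10*(-9) = 23247/10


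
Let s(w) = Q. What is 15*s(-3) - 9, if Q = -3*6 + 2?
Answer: -249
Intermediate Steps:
Q = -16 (Q = -18 + 2 = -16)
s(w) = -16
15*s(-3) - 9 = 15*(-16) - 9 = -240 - 9 = -249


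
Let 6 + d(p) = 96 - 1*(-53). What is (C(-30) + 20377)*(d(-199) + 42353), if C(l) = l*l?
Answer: 904187392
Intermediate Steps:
C(l) = l**2
d(p) = 143 (d(p) = -6 + (96 - 1*(-53)) = -6 + (96 + 53) = -6 + 149 = 143)
(C(-30) + 20377)*(d(-199) + 42353) = ((-30)**2 + 20377)*(143 + 42353) = (900 + 20377)*42496 = 21277*42496 = 904187392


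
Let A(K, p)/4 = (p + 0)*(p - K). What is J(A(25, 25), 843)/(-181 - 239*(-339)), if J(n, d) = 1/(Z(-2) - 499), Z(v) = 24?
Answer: -1/38399000 ≈ -2.6042e-8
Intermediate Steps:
A(K, p) = 4*p*(p - K) (A(K, p) = 4*((p + 0)*(p - K)) = 4*(p*(p - K)) = 4*p*(p - K))
J(n, d) = -1/475 (J(n, d) = 1/(24 - 499) = 1/(-475) = -1/475)
J(A(25, 25), 843)/(-181 - 239*(-339)) = -1/(475*(-181 - 239*(-339))) = -1/(475*(-181 + 81021)) = -1/475/80840 = -1/475*1/80840 = -1/38399000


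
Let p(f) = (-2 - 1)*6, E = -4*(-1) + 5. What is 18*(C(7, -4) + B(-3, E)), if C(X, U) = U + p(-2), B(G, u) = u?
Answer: -234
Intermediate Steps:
E = 9 (E = 4 + 5 = 9)
p(f) = -18 (p(f) = -3*6 = -18)
C(X, U) = -18 + U (C(X, U) = U - 18 = -18 + U)
18*(C(7, -4) + B(-3, E)) = 18*((-18 - 4) + 9) = 18*(-22 + 9) = 18*(-13) = -234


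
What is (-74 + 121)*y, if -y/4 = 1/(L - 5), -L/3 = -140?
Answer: -188/415 ≈ -0.45301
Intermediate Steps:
L = 420 (L = -3*(-140) = 420)
y = -4/415 (y = -4/(420 - 5) = -4/415 ≈ -0.0096385)
(-74 + 121)*y = (-74 + 121)*(-4/415) = 47*(-4/415) = -188/415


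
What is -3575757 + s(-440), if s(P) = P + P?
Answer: -3576637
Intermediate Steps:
s(P) = 2*P
-3575757 + s(-440) = -3575757 + 2*(-440) = -3575757 - 880 = -3576637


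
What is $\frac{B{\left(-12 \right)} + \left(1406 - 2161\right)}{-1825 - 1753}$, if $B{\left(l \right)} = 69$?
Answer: $\frac{343}{1789} \approx 0.19173$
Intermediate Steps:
$\frac{B{\left(-12 \right)} + \left(1406 - 2161\right)}{-1825 - 1753} = \frac{69 + \left(1406 - 2161\right)}{-1825 - 1753} = \frac{69 - 755}{-3578} = \left(-686\right) \left(- \frac{1}{3578}\right) = \frac{343}{1789}$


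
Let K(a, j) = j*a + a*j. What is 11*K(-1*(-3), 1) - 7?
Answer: 59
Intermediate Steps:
K(a, j) = 2*a*j (K(a, j) = a*j + a*j = 2*a*j)
11*K(-1*(-3), 1) - 7 = 11*(2*(-1*(-3))*1) - 7 = 11*(2*3*1) - 7 = 11*6 - 7 = 66 - 7 = 59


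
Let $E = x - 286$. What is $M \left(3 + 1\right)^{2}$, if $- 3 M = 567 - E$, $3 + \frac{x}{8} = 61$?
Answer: $- \frac{6224}{3} \approx -2074.7$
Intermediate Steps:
$x = 464$ ($x = -24 + 8 \cdot 61 = -24 + 488 = 464$)
$E = 178$ ($E = 464 - 286 = 178$)
$M = - \frac{389}{3}$ ($M = - \frac{567 - 178}{3} = \left(- \frac{1}{3}\right) 389 = - \frac{389}{3} \approx -129.67$)
$M \left(3 + 1\right)^{2} = - \frac{389 \left(3 + 1\right)^{2}}{3} = - \frac{389 \cdot 4^{2}}{3} = \left(- \frac{389}{3}\right) 16 = - \frac{6224}{3}$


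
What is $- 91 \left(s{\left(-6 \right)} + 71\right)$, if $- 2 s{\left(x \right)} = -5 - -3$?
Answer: $-6552$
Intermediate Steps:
$s{\left(x \right)} = 1$ ($s{\left(x \right)} = - \frac{-5 - -3}{2} = - \frac{-5 + 3}{2} = \left(- \frac{1}{2}\right) \left(-2\right) = 1$)
$- 91 \left(s{\left(-6 \right)} + 71\right) = - 91 \left(1 + 71\right) = \left(-91\right) 72 = -6552$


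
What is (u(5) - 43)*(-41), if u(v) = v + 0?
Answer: 1558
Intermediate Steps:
u(v) = v
(u(5) - 43)*(-41) = (5 - 43)*(-41) = -38*(-41) = 1558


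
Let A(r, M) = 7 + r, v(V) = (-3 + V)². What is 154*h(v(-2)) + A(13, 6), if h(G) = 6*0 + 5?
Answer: 790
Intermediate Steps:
h(G) = 5 (h(G) = 0 + 5 = 5)
154*h(v(-2)) + A(13, 6) = 154*5 + (7 + 13) = 770 + 20 = 790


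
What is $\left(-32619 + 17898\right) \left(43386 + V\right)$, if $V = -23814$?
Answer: $-288119412$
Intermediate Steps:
$\left(-32619 + 17898\right) \left(43386 + V\right) = \left(-32619 + 17898\right) \left(43386 - 23814\right) = \left(-14721\right) 19572 = -288119412$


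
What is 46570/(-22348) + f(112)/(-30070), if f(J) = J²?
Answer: -420173303/168001090 ≈ -2.5010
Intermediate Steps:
46570/(-22348) + f(112)/(-30070) = 46570/(-22348) + 112²/(-30070) = 46570*(-1/22348) + 12544*(-1/30070) = -23285/11174 - 6272/15035 = -420173303/168001090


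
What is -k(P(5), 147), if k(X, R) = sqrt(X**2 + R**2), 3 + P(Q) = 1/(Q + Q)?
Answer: -sqrt(2161741)/10 ≈ -147.03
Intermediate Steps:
P(Q) = -3 + 1/(2*Q) (P(Q) = -3 + 1/(Q + Q) = -3 + 1/(2*Q))
k(X, R) = sqrt(R**2 + X**2)
-k(P(5), 147) = -sqrt(147**2 + (-3 + (1/2)/5)**2) = -sqrt(21609 + (-3 + (1/2)*(1/5))**2) = -sqrt(21609 + (-3 + 1/10)**2) = -sqrt(21609 + (-29/10)**2) = -sqrt(21609 + 841/100) = -sqrt(2161741/100) = -sqrt(2161741)/10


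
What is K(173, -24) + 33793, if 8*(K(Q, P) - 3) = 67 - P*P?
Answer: 269859/8 ≈ 33732.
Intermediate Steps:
K(Q, P) = 91/8 - P**2/8 (K(Q, P) = 3 + (67 - P*P)/8 = 3 + (67 - P**2)/8 = 3 + (67/8 - P**2/8) = 91/8 - P**2/8)
K(173, -24) + 33793 = (91/8 - 1/8*(-24)**2) + 33793 = (91/8 - 1/8*576) + 33793 = (91/8 - 72) + 33793 = -485/8 + 33793 = 269859/8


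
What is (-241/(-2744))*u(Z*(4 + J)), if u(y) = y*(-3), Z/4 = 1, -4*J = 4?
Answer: -2169/686 ≈ -3.1618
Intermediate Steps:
J = -1 (J = -¼*4 = -1)
Z = 4 (Z = 4*1 = 4)
u(y) = -3*y
(-241/(-2744))*u(Z*(4 + J)) = (-241/(-2744))*(-12*(4 - 1)) = (-241*(-1/2744))*(-12*3) = 241*(-3*12)/2744 = (241/2744)*(-36) = -2169/686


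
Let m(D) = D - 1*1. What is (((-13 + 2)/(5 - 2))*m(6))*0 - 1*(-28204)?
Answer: 28204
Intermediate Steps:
m(D) = -1 + D (m(D) = D - 1 = -1 + D)
(((-13 + 2)/(5 - 2))*m(6))*0 - 1*(-28204) = (((-13 + 2)/(5 - 2))*(-1 + 6))*0 - 1*(-28204) = (-11/3*5)*0 + 28204 = (-11*⅓*5)*0 + 28204 = -11/3*5*0 + 28204 = -55/3*0 + 28204 = 0 + 28204 = 28204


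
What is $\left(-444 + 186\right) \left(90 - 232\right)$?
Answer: $36636$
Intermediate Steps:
$\left(-444 + 186\right) \left(90 - 232\right) = \left(-258\right) \left(-142\right) = 36636$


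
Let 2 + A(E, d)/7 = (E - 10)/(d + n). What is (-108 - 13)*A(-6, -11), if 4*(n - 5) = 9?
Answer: -28798/15 ≈ -1919.9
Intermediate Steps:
n = 29/4 (n = 5 + (¼)*9 = 5 + 9/4 = 29/4 ≈ 7.2500)
A(E, d) = -14 + 7*(-10 + E)/(29/4 + d) (A(E, d) = -14 + 7*((E - 10)/(d + 29/4)) = -14 + 7*((-10 + E)/(29/4 + d)) = -14 + 7*(-10 + E)/(29/4 + d))
(-108 - 13)*A(-6, -11) = (-108 - 13)*(14*(-49 - 4*(-11) + 2*(-6))/(29 + 4*(-11))) = -1694*(-49 + 44 - 12)/(29 - 44) = -1694*(-17)/(-15) = -1694*(-1)*(-17)/15 = -121*238/15 = -28798/15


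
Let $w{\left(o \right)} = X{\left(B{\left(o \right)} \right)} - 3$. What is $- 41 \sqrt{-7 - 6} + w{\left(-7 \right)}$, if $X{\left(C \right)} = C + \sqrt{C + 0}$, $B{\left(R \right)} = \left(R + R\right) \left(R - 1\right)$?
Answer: $109 + 4 \sqrt{7} - 41 i \sqrt{13} \approx 119.58 - 147.83 i$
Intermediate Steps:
$B{\left(R \right)} = 2 R \left(-1 + R\right)$
$X{\left(C \right)} = C + \sqrt{C}$
$w{\left(o \right)} = -3 + \sqrt{2} \sqrt{o \left(-1 + o\right)} + 2 o \left(-1 + o\right)$ ($w{\left(o \right)} = \left(2 o \left(-1 + o\right) + \sqrt{2 o \left(-1 + o\right)}\right) - 3 = \left(2 o \left(-1 + o\right) + \sqrt{2} \sqrt{o \left(-1 + o\right)}\right) - 3 = \left(\sqrt{2} \sqrt{o \left(-1 + o\right)} + 2 o \left(-1 + o\right)\right) - 3 = -3 + \sqrt{2} \sqrt{o \left(-1 + o\right)} + 2 o \left(-1 + o\right)$)
$- 41 \sqrt{-7 - 6} + w{\left(-7 \right)} = - 41 \sqrt{-7 - 6} + \left(-3 + \sqrt{2} \sqrt{- 7 \left(-1 - 7\right)} + 2 \left(-7\right) \left(-1 - 7\right)\right) = - 41 \sqrt{-13} + \left(-3 + \sqrt{2} \sqrt{\left(-7\right) \left(-8\right)} + 2 \left(-7\right) \left(-8\right)\right) = - 41 i \sqrt{13} + \left(-3 + \sqrt{2} \sqrt{56} + 112\right) = - 41 i \sqrt{13} + \left(-3 + \sqrt{2} \cdot 2 \sqrt{14} + 112\right) = - 41 i \sqrt{13} + \left(-3 + 4 \sqrt{7} + 112\right) = - 41 i \sqrt{13} + \left(109 + 4 \sqrt{7}\right) = 109 + 4 \sqrt{7} - 41 i \sqrt{13}$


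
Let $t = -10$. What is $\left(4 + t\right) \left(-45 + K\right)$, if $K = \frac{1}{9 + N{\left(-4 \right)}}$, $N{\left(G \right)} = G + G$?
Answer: $264$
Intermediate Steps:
$N{\left(G \right)} = 2 G$
$K = 1$ ($K = \frac{1}{9 + 2 \left(-4\right)} = \frac{1}{9 - 8} = 1^{-1} = 1$)
$\left(4 + t\right) \left(-45 + K\right) = \left(4 - 10\right) \left(-45 + 1\right) = \left(-6\right) \left(-44\right) = 264$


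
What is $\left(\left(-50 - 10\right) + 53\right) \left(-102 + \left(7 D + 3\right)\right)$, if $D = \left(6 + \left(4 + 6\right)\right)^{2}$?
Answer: $-11851$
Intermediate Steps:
$D = 256$ ($D = \left(6 + 10\right)^{2} = 16^{2} = 256$)
$\left(\left(-50 - 10\right) + 53\right) \left(-102 + \left(7 D + 3\right)\right) = \left(\left(-50 - 10\right) + 53\right) \left(-102 + \left(7 \cdot 256 + 3\right)\right) = \left(-60 + 53\right) \left(-102 + \left(1792 + 3\right)\right) = - 7 \left(-102 + 1795\right) = \left(-7\right) 1693 = -11851$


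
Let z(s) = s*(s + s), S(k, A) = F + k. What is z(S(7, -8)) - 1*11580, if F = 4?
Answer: -11338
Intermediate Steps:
S(k, A) = 4 + k
z(s) = 2*s² (z(s) = s*(2*s) = 2*s²)
z(S(7, -8)) - 1*11580 = 2*(4 + 7)² - 1*11580 = 2*11² - 11580 = 2*121 - 11580 = 242 - 11580 = -11338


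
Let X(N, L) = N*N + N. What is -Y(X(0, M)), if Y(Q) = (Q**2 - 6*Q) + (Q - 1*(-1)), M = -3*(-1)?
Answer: -1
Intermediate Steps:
M = 3
X(N, L) = N + N**2 (X(N, L) = N**2 + N = N + N**2)
Y(Q) = 1 + Q**2 - 5*Q (Y(Q) = (Q**2 - 6*Q) + (Q + 1) = (Q**2 - 6*Q) + (1 + Q) = 1 + Q**2 - 5*Q)
-Y(X(0, M)) = -(1 + (0*(1 + 0))**2 - 0*(1 + 0)) = -(1 + (0*1)**2 - 0) = -(1 + 0**2 - 5*0) = -(1 + 0 + 0) = -1*1 = -1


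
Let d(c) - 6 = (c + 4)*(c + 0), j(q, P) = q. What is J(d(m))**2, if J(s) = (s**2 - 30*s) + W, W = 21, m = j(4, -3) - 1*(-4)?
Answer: 54243225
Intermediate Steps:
m = 8 (m = 4 - 1*(-4) = 4 + 4 = 8)
d(c) = 6 + c*(4 + c) (d(c) = 6 + (c + 4)*(c + 0) = 6 + (4 + c)*c = 6 + c*(4 + c))
J(s) = 21 + s**2 - 30*s (J(s) = (s**2 - 30*s) + 21 = 21 + s**2 - 30*s)
J(d(m))**2 = (21 + (6 + 8**2 + 4*8)**2 - 30*(6 + 8**2 + 4*8))**2 = (21 + (6 + 64 + 32)**2 - 30*(6 + 64 + 32))**2 = (21 + 102**2 - 30*102)**2 = (21 + 10404 - 3060)**2 = 7365**2 = 54243225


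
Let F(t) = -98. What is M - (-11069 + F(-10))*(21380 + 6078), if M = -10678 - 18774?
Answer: 306594034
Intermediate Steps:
M = -29452
M - (-11069 + F(-10))*(21380 + 6078) = -29452 - (-11069 - 98)*(21380 + 6078) = -29452 - (-11167)*27458 = -29452 - 1*(-306623486) = -29452 + 306623486 = 306594034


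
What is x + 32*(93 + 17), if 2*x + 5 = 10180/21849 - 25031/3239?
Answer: 248672679793/70768911 ≈ 3513.9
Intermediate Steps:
x = -433886927/70768911 (x = -5/2 + (10180/21849 - 25031/3239)/2 = -5/2 + (1/2)*(-513929299/70768911) = -5/2 - 513929299/141537822 = -433886927/70768911 ≈ -6.1310)
x + 32*(93 + 17) = -433886927/70768911 + 32*(93 + 17) = -433886927/70768911 + 32*110 = -433886927/70768911 + 3520 = 248672679793/70768911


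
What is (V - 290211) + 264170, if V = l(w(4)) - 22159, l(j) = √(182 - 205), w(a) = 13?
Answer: -48200 + I*√23 ≈ -48200.0 + 4.7958*I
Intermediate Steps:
l(j) = I*√23 (l(j) = √(-23) = I*√23)
V = -22159 + I*√23 (V = I*√23 - 22159 = -22159 + I*√23 ≈ -22159.0 + 4.7958*I)
(V - 290211) + 264170 = ((-22159 + I*√23) - 290211) + 264170 = (-312370 + I*√23) + 264170 = -48200 + I*√23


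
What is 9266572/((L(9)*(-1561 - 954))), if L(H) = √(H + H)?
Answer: -4633286*√2/7545 ≈ -868.45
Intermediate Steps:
L(H) = √2*√H (L(H) = √(2*H) = √2*√H)
9266572/((L(9)*(-1561 - 954))) = 9266572/(((√2*√9)*(-1561 - 954))) = 9266572/(((√2*3)*(-2515))) = 9266572/(((3*√2)*(-2515))) = 9266572/((-7545*√2)) = 9266572*(-√2/15090) = -4633286*√2/7545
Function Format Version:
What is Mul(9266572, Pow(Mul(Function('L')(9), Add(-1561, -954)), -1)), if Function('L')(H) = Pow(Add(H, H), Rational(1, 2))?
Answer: Mul(Rational(-4633286, 7545), Pow(2, Rational(1, 2))) ≈ -868.45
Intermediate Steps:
Function('L')(H) = Mul(Pow(2, Rational(1, 2)), Pow(H, Rational(1, 2))) (Function('L')(H) = Pow(Mul(2, H), Rational(1, 2)) = Mul(Pow(2, Rational(1, 2)), Pow(H, Rational(1, 2))))
Mul(9266572, Pow(Mul(Function('L')(9), Add(-1561, -954)), -1)) = Mul(9266572, Pow(Mul(Mul(Pow(2, Rational(1, 2)), Pow(9, Rational(1, 2))), Add(-1561, -954)), -1)) = Mul(9266572, Pow(Mul(Mul(Pow(2, Rational(1, 2)), 3), -2515), -1)) = Mul(9266572, Pow(Mul(Mul(3, Pow(2, Rational(1, 2))), -2515), -1)) = Mul(9266572, Pow(Mul(-7545, Pow(2, Rational(1, 2))), -1)) = Mul(9266572, Mul(Rational(-1, 15090), Pow(2, Rational(1, 2)))) = Mul(Rational(-4633286, 7545), Pow(2, Rational(1, 2)))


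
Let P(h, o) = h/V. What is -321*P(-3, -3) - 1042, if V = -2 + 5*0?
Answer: -3047/2 ≈ -1523.5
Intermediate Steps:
V = -2 (V = -2 + 0 = -2)
P(h, o) = -h/2 (P(h, o) = h/(-2) = h*(-½) = -h/2)
-321*P(-3, -3) - 1042 = -(-321)*(-3)/2 - 1042 = -321*3/2 - 1042 = -963/2 - 1042 = -3047/2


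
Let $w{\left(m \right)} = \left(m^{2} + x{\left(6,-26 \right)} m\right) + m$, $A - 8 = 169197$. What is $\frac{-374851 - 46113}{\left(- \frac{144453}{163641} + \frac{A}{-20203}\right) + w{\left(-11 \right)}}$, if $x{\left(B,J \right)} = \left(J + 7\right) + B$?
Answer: $- \frac{463907817791524}{268606879585} \approx -1727.1$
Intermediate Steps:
$A = 169205$ ($A = 8 + 169197 = 169205$)
$x{\left(B,J \right)} = 7 + B + J$ ($x{\left(B,J \right)} = \left(7 + J\right) + B = 7 + B + J$)
$w{\left(m \right)} = m^{2} - 12 m$ ($w{\left(m \right)} = \left(m^{2} + \left(7 + 6 - 26\right) m\right) + m = \left(m^{2} - 13 m\right) + m = m^{2} - 12 m$)
$\frac{-374851 - 46113}{\left(- \frac{144453}{163641} + \frac{A}{-20203}\right) + w{\left(-11 \right)}} = \frac{-374851 - 46113}{\left(- \frac{144453}{163641} + \frac{169205}{-20203}\right) - 11 \left(-12 - 11\right)} = - \frac{420964}{\left(\left(-144453\right) \frac{1}{163641} + 169205 \left(- \frac{1}{20203}\right)\right) - -253} = - \frac{420964}{\left(- \frac{48151}{54547} - \frac{169205}{20203}\right) + 253} = - \frac{420964}{- \frac{10202419788}{1102013041} + 253} = - \frac{420964}{\frac{268606879585}{1102013041}} = \left(-420964\right) \frac{1102013041}{268606879585} = - \frac{463907817791524}{268606879585}$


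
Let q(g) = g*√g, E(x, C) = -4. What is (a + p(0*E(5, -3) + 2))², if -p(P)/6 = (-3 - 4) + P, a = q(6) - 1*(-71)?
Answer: 10417 + 1212*√6 ≈ 13386.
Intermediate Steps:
q(g) = g^(3/2)
a = 71 + 6*√6 (a = 6^(3/2) - 1*(-71) = 6*√6 + 71 = 71 + 6*√6 ≈ 85.697)
p(P) = 42 - 6*P (p(P) = -6*((-3 - 4) + P) = -6*(-7 + P) = 42 - 6*P)
(a + p(0*E(5, -3) + 2))² = ((71 + 6*√6) + (42 - 6*(0*(-4) + 2)))² = ((71 + 6*√6) + (42 - 6*(0 + 2)))² = ((71 + 6*√6) + (42 - 6*2))² = ((71 + 6*√6) + (42 - 12))² = ((71 + 6*√6) + 30)² = (101 + 6*√6)²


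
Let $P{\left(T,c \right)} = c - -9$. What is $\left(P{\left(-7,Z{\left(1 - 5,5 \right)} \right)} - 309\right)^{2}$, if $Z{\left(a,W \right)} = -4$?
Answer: $92416$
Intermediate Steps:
$P{\left(T,c \right)} = 9 + c$ ($P{\left(T,c \right)} = c + 9 = 9 + c$)
$\left(P{\left(-7,Z{\left(1 - 5,5 \right)} \right)} - 309\right)^{2} = \left(\left(9 - 4\right) - 309\right)^{2} = \left(5 - 309\right)^{2} = \left(-304\right)^{2} = 92416$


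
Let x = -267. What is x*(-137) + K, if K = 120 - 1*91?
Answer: 36608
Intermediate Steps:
K = 29 (K = 120 - 91 = 29)
x*(-137) + K = -267*(-137) + 29 = 36579 + 29 = 36608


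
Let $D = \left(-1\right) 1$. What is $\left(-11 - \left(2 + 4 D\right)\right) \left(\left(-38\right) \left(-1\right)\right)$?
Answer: $-342$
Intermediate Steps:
$D = -1$
$\left(-11 - \left(2 + 4 D\right)\right) \left(\left(-38\right) \left(-1\right)\right) = \left(-11 - -2\right) \left(\left(-38\right) \left(-1\right)\right) = \left(-11 + \left(4 - 2\right)\right) 38 = \left(-11 + 2\right) 38 = \left(-9\right) 38 = -342$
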